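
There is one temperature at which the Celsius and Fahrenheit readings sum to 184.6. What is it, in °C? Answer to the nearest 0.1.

Let C be the Celsius reading. The Fahrenheit reading is F = 1.8·C + 32.
Require C + F = 184.6: (2.8)·C + 32 = 184.6.
C = (184.6 - 32) / (2.8) = 54.5.

54.5°C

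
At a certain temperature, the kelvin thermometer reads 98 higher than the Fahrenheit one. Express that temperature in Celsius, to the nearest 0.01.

178.94°C

Let x be the Fahrenheit reading; then the kelvin reading is 5/9·x + 255.372.
(5/9·x + 255.372) - x = 98  ⇒  (-4/9)·x = -157.372  ⇒  x = 354.0875°F.
In Celsius: (354.0875 - 32) × 5/9 = 178.94°C.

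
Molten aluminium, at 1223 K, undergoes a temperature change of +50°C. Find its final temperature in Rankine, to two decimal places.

Initial temperature in Celsius: 1223 - 273.15 = 949.8500°C.
Final Celsius temperature: 949.8500 + 50.0000 = 999.8500°C.
In Rankine: 999.8500 × 1.8 + 491.67 = 2291.40°R.

2291.40°R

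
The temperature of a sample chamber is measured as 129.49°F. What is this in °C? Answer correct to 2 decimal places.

54.16°C

In Celsius: (129.49 - 32) × 5/9 = 54.1611°C.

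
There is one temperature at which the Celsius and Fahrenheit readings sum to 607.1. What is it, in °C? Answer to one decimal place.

Let C be the Celsius reading. The Fahrenheit reading is F = 1.8·C + 32.
Require C + F = 607.1: (2.8)·C + 32 = 607.1.
C = (607.1 - 32) / (2.8) = 205.4.

205.4°C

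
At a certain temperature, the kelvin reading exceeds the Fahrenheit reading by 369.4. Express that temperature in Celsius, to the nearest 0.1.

-160.3°C

Let x be the kelvin reading; then the Fahrenheit reading is 1.8·x - 459.67.
(1.8·x - 459.67) - x = -369.4  ⇒  (0.8)·x = 90.27  ⇒  x = 112.8375 K.
In Celsius: 112.8375 - 273.15 = -160.3°C.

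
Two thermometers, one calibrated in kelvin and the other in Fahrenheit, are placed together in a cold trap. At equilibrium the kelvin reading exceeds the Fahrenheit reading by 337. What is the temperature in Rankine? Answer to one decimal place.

Let x be the kelvin reading; then the Fahrenheit reading is 1.8·x - 459.67.
(1.8·x - 459.67) - x = -337  ⇒  (0.8)·x = 122.67  ⇒  x = 153.3375 K.
In Celsius: 153.3375 - 273.15 = -119.8125°C.
In Rankine: -119.8125 × 1.8 + 491.67 = 276.0°R.

276.0°R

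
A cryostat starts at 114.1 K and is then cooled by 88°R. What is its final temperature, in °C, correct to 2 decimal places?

Initial temperature in Celsius: 114.1 - 273.15 = -159.0500°C.
The 88°R change is an interval, so only the factor 5/9 applies: -88 × 5/9 = -48.8889°C.
Final Celsius temperature: -159.0500 - 48.8889 = -207.9389°C.

-207.94°C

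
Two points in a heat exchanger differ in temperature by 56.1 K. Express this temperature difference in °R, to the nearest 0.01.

Only the scale ratio 1.8 matters for a change in temperature.
56.1 × 1.8 = 100.98.

100.98°R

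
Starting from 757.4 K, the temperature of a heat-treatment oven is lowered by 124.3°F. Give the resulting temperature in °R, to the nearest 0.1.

Initial temperature in Celsius: 757.4 - 273.15 = 484.2500°C.
The 124.3°F change is an interval, so only the factor 5/9 applies: -124.3 × 5/9 = -69.0556°C.
Final Celsius temperature: 484.2500 - 69.0556 = 415.1944°C.
In Rankine: 415.1944 × 1.8 + 491.67 = 1239.0°R.

1239.0°R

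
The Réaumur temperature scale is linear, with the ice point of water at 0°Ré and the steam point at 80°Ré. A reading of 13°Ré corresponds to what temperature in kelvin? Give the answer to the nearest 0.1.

289.4 K

Linear interpolation between the fixed points: C = (13 - 0) × 100 / (80 - 0) = 16.2500°C.
Then 16.2500 + 273.15 = 289.4 K.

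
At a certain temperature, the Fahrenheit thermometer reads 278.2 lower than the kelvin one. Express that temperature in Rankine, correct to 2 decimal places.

Let x be the kelvin reading; then the Fahrenheit reading is 1.8·x - 459.67.
(1.8·x - 459.67) - x = -278.2  ⇒  (0.8)·x = 181.47  ⇒  x = 226.8375 K.
In Celsius: 226.8375 - 273.15 = -46.3125°C.
In Rankine: -46.3125 × 1.8 + 491.67 = 408.31°R.

408.31°R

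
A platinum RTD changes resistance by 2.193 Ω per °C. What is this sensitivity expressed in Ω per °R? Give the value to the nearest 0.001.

The quantity depends on a temperature interval, so only the ratio of degree sizes applies; the offset between the scales is irrelevant.
A change of 1°R is a change of 5/9°C, so per °R the value is 2.193 × 5/9 = 1.218.

1.218 Ω per °R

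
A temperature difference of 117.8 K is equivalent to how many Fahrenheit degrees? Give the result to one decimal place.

Only the scale ratio 1.8 matters for a change in temperature.
117.8 × 1.8 = 212.0.

212.0°F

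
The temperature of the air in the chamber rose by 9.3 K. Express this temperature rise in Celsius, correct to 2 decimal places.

Kelvin and Celsius degrees are the same size, so the interval is unchanged: 9.30.

9.30°C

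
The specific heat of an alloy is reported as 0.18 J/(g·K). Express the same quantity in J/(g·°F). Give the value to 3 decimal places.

The quantity depends on a temperature interval, so only the ratio of degree sizes applies; the offset between the scales is irrelevant.
A change of 1°F is a change of 5/9 K, so per °F the value is 0.18 × 5/9 = 0.100.

0.100 J/(g·°F)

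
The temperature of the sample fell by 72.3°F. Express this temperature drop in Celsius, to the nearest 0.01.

40.17°C

Only the scale ratio 5/9 matters for a change in temperature.
72.3 × 5/9 = 40.17.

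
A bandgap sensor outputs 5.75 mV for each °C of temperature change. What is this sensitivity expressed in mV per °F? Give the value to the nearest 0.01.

Since only a temperature interval is involved, the additive offset between the scales drops out.
A change of 1°F is a change of 5/9°C, so per °F the value is 5.75 × 5/9 = 3.19.

3.19 mV per °F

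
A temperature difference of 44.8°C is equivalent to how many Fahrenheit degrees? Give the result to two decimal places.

80.64°F

Only the scale ratio 1.8 matters for a change in temperature.
44.8 × 1.8 = 80.64.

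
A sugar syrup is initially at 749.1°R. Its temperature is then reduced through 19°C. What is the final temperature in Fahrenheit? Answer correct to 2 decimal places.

255.23°F

Initial temperature in Celsius: (749.1 - 491.67) × 5/9 = 143.0167°C.
Final Celsius temperature: 143.0167 - 19.0000 = 124.0167°C.
In Fahrenheit: 124.0167 × 1.8 + 32 = 255.23°F.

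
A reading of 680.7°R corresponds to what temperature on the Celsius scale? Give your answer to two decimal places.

In Celsius: (680.7 - 491.67) × 5/9 = 105.0167°C.

105.02°C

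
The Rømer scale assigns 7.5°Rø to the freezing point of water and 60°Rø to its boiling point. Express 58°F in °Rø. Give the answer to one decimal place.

15.1°Rø

First in Celsius: (58 - 32) × 5/9 = 14.4444°C.
Linearly onto the Rømer scale: 7.5 + (14.4444 / 100) × (60 - 7.5) = 15.1°Rø.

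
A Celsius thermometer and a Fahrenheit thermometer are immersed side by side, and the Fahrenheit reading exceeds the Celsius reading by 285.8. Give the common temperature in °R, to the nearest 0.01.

Let x be the Celsius reading; then the Fahrenheit reading is 1.8·x + 32.
(1.8·x + 32) - x = 285.8  ⇒  (0.8)·x = 253.8  ⇒  x = 317.2500°C.
In Rankine: 317.2500 × 1.8 + 491.67 = 1062.72°R.

1062.72°R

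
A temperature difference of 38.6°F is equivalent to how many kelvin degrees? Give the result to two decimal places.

Only the scale ratio 5/9 matters for a change in temperature.
38.6 × 5/9 = 21.44.

21.44 K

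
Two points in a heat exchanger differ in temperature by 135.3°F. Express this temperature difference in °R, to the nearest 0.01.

135.30°R

Fahrenheit and Rankine degrees are the same size, so the interval is unchanged: 135.30.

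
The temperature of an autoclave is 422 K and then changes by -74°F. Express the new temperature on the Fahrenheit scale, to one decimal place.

225.9°F

Initial temperature in Celsius: 422 - 273.15 = 148.8500°C.
The 74°F change is an interval, so only the factor 5/9 applies: -74 × 5/9 = -41.1111°C.
Final Celsius temperature: 148.8500 - 41.1111 = 107.7389°C.
In Fahrenheit: 107.7389 × 1.8 + 32 = 225.9°F.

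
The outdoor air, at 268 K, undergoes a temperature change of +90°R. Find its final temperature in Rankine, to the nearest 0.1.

572.4°R

Initial temperature in Celsius: 268 - 273.15 = -5.1500°C.
The 90°R change is an interval, so only the factor 5/9 applies: +90 × 5/9 = +50.0000°C.
Final Celsius temperature: -5.1500 + 50.0000 = 44.8500°C.
In Rankine: 44.8500 × 1.8 + 491.67 = 572.4°R.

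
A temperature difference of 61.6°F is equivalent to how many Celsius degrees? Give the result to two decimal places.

34.22°C

Only the scale ratio 5/9 matters for a change in temperature.
61.6 × 5/9 = 34.22.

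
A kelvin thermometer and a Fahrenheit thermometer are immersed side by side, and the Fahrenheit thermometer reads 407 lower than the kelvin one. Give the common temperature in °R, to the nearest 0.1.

118.5°R

Let x be the kelvin reading; then the Fahrenheit reading is 1.8·x - 459.67.
(1.8·x - 459.67) - x = -407  ⇒  (0.8)·x = 52.67  ⇒  x = 65.8375 K.
In Celsius: 65.8375 - 273.15 = -207.3125°C.
In Rankine: -207.3125 × 1.8 + 491.67 = 118.5°R.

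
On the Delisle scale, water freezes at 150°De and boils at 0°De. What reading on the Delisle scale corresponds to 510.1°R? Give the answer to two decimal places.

First in Celsius: (510.1 - 491.67) × 5/9 = 10.2389°C.
Linearly onto the Delisle scale: 150 + (10.2389 / 100) × (0 - 150) = 134.64°De.

134.64°De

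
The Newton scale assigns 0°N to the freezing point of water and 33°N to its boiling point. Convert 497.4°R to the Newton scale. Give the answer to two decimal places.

First in Celsius: (497.4 - 491.67) × 5/9 = 3.1833°C.
Linearly onto the Newton scale: 0 + (3.1833 / 100) × (33 - 0) = 1.05°N.

1.05°N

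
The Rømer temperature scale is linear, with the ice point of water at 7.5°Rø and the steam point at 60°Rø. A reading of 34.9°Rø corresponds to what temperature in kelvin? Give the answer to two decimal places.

325.34 K

Linear interpolation between the fixed points: C = (34.9 - 7.5) × 100 / (60 - 7.5) = 52.1905°C.
Then 52.1905 + 273.15 = 325.34 K.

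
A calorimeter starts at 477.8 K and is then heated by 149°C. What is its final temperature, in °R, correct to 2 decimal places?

1128.24°R

Initial temperature in Celsius: 477.8 - 273.15 = 204.6500°C.
Final Celsius temperature: 204.6500 + 149.0000 = 353.6500°C.
In Rankine: 353.6500 × 1.8 + 491.67 = 1128.24°R.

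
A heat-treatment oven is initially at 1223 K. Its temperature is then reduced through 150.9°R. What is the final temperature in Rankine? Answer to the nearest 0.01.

2050.50°R

Initial temperature in Celsius: 1223 - 273.15 = 949.8500°C.
The 150.9°R change is an interval, so only the factor 5/9 applies: -150.9 × 5/9 = -83.8333°C.
Final Celsius temperature: 949.8500 - 83.8333 = 866.0167°C.
In Rankine: 866.0167 × 1.8 + 491.67 = 2050.50°R.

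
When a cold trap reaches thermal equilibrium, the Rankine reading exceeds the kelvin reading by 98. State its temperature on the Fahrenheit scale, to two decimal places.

Let x be the Rankine reading; then the kelvin reading is 5/9·x.
(5/9·x) - x = -98  ⇒  (-4/9)·x = -98  ⇒  x = 220.5000°R.
In Celsius: (220.5 - 491.67) × 5/9 = -150.6500°C.
In Fahrenheit: -150.6500 × 1.8 + 32 = -239.17°F.

-239.17°F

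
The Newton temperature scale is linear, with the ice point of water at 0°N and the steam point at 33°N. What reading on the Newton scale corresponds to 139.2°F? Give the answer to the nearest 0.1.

First in Celsius: (139.2 - 32) × 5/9 = 59.5556°C.
Linearly onto the Newton scale: 0 + (59.5556 / 100) × (33 - 0) = 19.7°N.

19.7°N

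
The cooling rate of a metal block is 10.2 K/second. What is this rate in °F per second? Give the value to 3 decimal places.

The quantity depends on a temperature interval, so only the ratio of degree sizes applies; the offset between the scales is irrelevant.
A change of 1 K is a change of 1.8°F, so 10.2 × 1.8 = 18.360.

18.360 °F/second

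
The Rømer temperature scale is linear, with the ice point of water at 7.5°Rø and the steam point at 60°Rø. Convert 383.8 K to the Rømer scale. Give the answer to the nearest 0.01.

65.59°Rø

First in Celsius: 383.8 - 273.15 = 110.6500°C.
Linearly onto the Rømer scale: 7.5 + (110.6500 / 100) × (60 - 7.5) = 65.59°Rø.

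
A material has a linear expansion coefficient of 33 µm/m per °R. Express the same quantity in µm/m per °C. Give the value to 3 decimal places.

Since only a temperature interval is involved, the additive offset between the scales drops out.
A change of 1°C is a change of 1.8°R, so per °C the value is 33 × 1.8 = 59.400.

59.400 µm/m per °C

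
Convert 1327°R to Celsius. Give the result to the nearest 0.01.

In Celsius: (1327 - 491.67) × 5/9 = 464.0722°C.

464.07°C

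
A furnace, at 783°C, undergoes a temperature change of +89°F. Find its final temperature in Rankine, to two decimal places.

The 89°F change is an interval, so only the factor 5/9 applies: +89 × 5/9 = +49.4444°C.
Final Celsius temperature: 783.0000 + 49.4444 = 832.4444°C.
In Rankine: 832.4444 × 1.8 + 491.67 = 1990.07°R.

1990.07°R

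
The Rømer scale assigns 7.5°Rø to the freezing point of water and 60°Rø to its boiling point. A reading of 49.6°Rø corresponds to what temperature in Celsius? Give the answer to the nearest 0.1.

80.2°C

Linear interpolation between the fixed points: C = (49.6 - 7.5) × 100 / (60 - 7.5) = 80.1905°C.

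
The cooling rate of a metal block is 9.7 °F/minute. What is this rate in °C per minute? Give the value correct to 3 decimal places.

The quantity depends on a temperature interval, so only the ratio of degree sizes applies; the offset between the scales is irrelevant.
A change of 1°F is a change of 5/9°C, so 9.7 × 5/9 = 5.389.

5.389 °C/minute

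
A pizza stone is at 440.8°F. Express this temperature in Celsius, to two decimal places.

227.11°C

In Celsius: (440.8 - 32) × 5/9 = 227.1111°C.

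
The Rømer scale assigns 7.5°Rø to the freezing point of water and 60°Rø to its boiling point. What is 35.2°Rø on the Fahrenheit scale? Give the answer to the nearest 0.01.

Linear interpolation between the fixed points: C = (35.2 - 7.5) × 100 / (60 - 7.5) = 52.7619°C.
Then 52.7619 × 1.8 + 32 = 126.97°F.

126.97°F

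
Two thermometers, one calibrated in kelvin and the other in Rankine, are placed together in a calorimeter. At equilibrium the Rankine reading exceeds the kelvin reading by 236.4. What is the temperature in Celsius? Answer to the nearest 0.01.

22.35°C

Let x be the kelvin reading; then the Rankine reading is 1.8·x.
(1.8·x) - x = 236.4  ⇒  (0.8)·x = 236.4  ⇒  x = 295.5000 K.
In Celsius: 295.5 - 273.15 = 22.35°C.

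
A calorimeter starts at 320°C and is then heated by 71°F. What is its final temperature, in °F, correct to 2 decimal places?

679.00°F

The 71°F change is an interval, so only the factor 5/9 applies: +71 × 5/9 = +39.4444°C.
Final Celsius temperature: 320.0000 + 39.4444 = 359.4444°C.
In Fahrenheit: 359.4444 × 1.8 + 32 = 679.00°F.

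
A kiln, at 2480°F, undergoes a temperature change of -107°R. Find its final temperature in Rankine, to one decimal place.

2832.7°R

Initial temperature in Celsius: (2480 - 32) × 5/9 = 1360.0000°C.
The 107°R change is an interval, so only the factor 5/9 applies: -107 × 5/9 = -59.4444°C.
Final Celsius temperature: 1360.0000 - 59.4444 = 1300.5556°C.
In Rankine: 1300.5556 × 1.8 + 491.67 = 2832.7°R.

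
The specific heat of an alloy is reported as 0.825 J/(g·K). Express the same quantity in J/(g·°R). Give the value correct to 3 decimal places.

Since only a temperature interval is involved, the additive offset between the scales drops out.
A change of 1°R is a change of 5/9 K, so per °R the value is 0.825 × 5/9 = 0.458.

0.458 J/(g·°R)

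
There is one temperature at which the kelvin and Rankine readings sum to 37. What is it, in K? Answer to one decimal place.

13.2 K

Let K be the kelvin reading. The Rankine reading is R = 1.8·K.
Require K + R = 37: (2.8)·K = 37.
K = (37) / (2.8) = 13.2.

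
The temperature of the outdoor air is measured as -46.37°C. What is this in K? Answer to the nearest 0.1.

In kelvin: -46.3700 + 273.15 = 226.8 K.

226.8 K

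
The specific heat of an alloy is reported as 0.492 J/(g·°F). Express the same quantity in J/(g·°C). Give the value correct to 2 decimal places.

Since only a temperature interval is involved, the additive offset between the scales drops out.
A change of 1°C is a change of 1.8°F, so per °C the value is 0.492 × 1.8 = 0.89.

0.89 J/(g·°C)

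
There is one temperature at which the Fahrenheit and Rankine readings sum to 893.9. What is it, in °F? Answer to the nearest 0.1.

Let F be the Fahrenheit reading. The Rankine reading is R = 1·F + 459.67.
Require F + R = 893.9: (2)·F + 459.67 = 893.9.
F = (893.9 - 459.67) / (2) = 217.1.

217.1°F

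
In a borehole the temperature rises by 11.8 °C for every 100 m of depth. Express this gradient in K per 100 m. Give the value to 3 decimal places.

11.800 K/100 m

Since only a temperature interval is involved, the additive offset between the scales drops out.
A change of 1°C is a change of 1 K, so 11.8 × 1 = 11.800.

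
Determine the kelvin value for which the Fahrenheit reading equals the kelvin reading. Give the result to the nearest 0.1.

574.6 K

Let K be the kelvin reading. The Fahrenheit reading is F = 1.8·K - 459.67.
Set F = K: 1.8·K - 459.67 = K.
(0.8)·K = 459.67  ⇒  K = 574.6.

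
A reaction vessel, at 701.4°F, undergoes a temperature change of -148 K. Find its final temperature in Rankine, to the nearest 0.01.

Initial temperature in Celsius: (701.4 - 32) × 5/9 = 371.8889°C.
The 148 K change is an interval; Kelvin and Celsius degrees are the same size, so ΔC = -148°C.
Final Celsius temperature: 371.8889 - 148.0000 = 223.8889°C.
In Rankine: 223.8889 × 1.8 + 491.67 = 894.67°R.

894.67°R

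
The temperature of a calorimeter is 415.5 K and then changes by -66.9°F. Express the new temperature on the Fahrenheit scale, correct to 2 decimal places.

221.33°F

Initial temperature in Celsius: 415.5 - 273.15 = 142.3500°C.
The 66.9°F change is an interval, so only the factor 5/9 applies: -66.9 × 5/9 = -37.1667°C.
Final Celsius temperature: 142.3500 - 37.1667 = 105.1833°C.
In Fahrenheit: 105.1833 × 1.8 + 32 = 221.33°F.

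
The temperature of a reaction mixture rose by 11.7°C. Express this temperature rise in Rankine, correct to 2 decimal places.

21.06°R

Only the scale ratio 1.8 matters for a change in temperature.
11.7 × 1.8 = 21.06.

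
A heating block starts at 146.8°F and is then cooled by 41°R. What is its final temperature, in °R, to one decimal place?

Initial temperature in Celsius: (146.8 - 32) × 5/9 = 63.7778°C.
The 41°R change is an interval, so only the factor 5/9 applies: -41 × 5/9 = -22.7778°C.
Final Celsius temperature: 63.7778 - 22.7778 = 41.0000°C.
In Rankine: 41.0000 × 1.8 + 491.67 = 565.5°R.

565.5°R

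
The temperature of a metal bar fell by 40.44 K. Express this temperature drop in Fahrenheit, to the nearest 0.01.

72.79°F

Only the scale ratio 1.8 matters for a change in temperature.
40.44 × 1.8 = 72.79.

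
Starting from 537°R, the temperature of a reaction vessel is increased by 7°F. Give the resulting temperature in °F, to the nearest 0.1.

84.3°F

Initial temperature in Celsius: (537 - 491.67) × 5/9 = 25.1833°C.
The 7°F change is an interval, so only the factor 5/9 applies: +7 × 5/9 = +3.8889°C.
Final Celsius temperature: 25.1833 + 3.8889 = 29.0722°C.
In Fahrenheit: 29.0722 × 1.8 + 32 = 84.3°F.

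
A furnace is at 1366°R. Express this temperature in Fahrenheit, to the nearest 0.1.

906.3°F

In Celsius: (1366 - 491.67) × 5/9 = 485.7389°C.
In Fahrenheit: 485.7389 × 1.8 + 32 = 906.3°F.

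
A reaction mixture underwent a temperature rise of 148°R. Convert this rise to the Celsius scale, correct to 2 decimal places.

82.22°C

An interval of 1°R corresponds to 5/9°C.
148 × 5/9 = 82.22.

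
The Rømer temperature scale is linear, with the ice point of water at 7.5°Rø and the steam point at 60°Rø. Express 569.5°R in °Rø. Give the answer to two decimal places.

First in Celsius: (569.5 - 491.67) × 5/9 = 43.2389°C.
Linearly onto the Rømer scale: 7.5 + (43.2389 / 100) × (60 - 7.5) = 30.20°Rø.

30.20°Rø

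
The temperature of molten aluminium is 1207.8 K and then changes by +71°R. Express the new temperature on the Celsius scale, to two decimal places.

Initial temperature in Celsius: 1207.8 - 273.15 = 934.6500°C.
The 71°R change is an interval, so only the factor 5/9 applies: +71 × 5/9 = +39.4444°C.
Final Celsius temperature: 934.6500 + 39.4444 = 974.0944°C.

974.09°C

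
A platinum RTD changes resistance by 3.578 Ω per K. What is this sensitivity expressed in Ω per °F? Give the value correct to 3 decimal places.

Since only a temperature interval is involved, the additive offset between the scales drops out.
A change of 1°F is a change of 5/9 K, so per °F the value is 3.578 × 5/9 = 1.988.

1.988 Ω per °F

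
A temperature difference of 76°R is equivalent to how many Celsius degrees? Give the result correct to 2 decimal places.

An interval of 1°R corresponds to 5/9°C.
76 × 5/9 = 42.22.

42.22°C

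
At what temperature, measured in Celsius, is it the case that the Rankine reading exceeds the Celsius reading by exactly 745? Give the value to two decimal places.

Let C be the Celsius reading. The Rankine reading is R = 1.8·C + 491.67.
Require R - C = 745: (0.8)·C + 491.67 = 745.
C = (745 - 491.67) / (0.8) = 316.66.

316.66°C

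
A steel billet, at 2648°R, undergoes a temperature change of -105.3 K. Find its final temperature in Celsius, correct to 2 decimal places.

1092.66°C

Initial temperature in Celsius: (2648 - 491.67) × 5/9 = 1197.9611°C.
The 105.3 K change is an interval; Kelvin and Celsius degrees are the same size, so ΔC = -105.3°C.
Final Celsius temperature: 1197.9611 - 105.3000 = 1092.6611°C.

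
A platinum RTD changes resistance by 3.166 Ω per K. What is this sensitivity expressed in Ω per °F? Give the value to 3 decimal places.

The quantity depends on a temperature interval, so only the ratio of degree sizes applies; the offset between the scales is irrelevant.
A change of 1°F is a change of 5/9 K, so per °F the value is 3.166 × 5/9 = 1.759.

1.759 Ω per °F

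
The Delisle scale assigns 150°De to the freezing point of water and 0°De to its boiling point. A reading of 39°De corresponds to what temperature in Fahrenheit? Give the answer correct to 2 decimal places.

Linear interpolation between the fixed points: C = (39 - 150) × 100 / (0 - 150) = 74.0000°C.
Then 74.0000 × 1.8 + 32 = 165.20°F.

165.20°F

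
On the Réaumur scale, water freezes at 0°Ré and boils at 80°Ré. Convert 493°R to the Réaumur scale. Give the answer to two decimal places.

First in Celsius: (493 - 491.67) × 5/9 = 0.7389°C.
Linearly onto the Réaumur scale: 0 + (0.7389 / 100) × (80 - 0) = 0.59°Ré.

0.59°Ré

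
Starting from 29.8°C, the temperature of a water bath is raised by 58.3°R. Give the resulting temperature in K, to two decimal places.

335.34 K

The 58.3°R change is an interval, so only the factor 5/9 applies: +58.3 × 5/9 = +32.3889°C.
Final Celsius temperature: 29.8000 + 32.3889 = 62.1889°C.
In kelvin: 62.1889 + 273.15 = 335.34 K.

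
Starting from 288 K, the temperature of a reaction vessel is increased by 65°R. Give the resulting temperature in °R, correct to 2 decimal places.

583.40°R

Initial temperature in Celsius: 288 - 273.15 = 14.8500°C.
The 65°R change is an interval, so only the factor 5/9 applies: +65 × 5/9 = +36.1111°C.
Final Celsius temperature: 14.8500 + 36.1111 = 50.9611°C.
In Rankine: 50.9611 × 1.8 + 491.67 = 583.40°R.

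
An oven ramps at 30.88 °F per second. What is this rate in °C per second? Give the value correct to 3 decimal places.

17.156 °C/second

The quantity depends on a temperature interval, so only the ratio of degree sizes applies; the offset between the scales is irrelevant.
A change of 1°F is a change of 5/9°C, so 30.88 × 5/9 = 17.156.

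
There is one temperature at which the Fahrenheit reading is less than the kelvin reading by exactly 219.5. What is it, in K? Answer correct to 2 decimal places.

300.21 K

Let K be the kelvin reading. The Fahrenheit reading is F = 1.8·K - 459.67.
Require F - K = -219.5: (0.8)·K - 459.67 = -219.5.
K = (-219.5 + 459.67) / (0.8) = 300.21.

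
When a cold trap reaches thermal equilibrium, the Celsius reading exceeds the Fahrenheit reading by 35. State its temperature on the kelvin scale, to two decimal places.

Let x be the Fahrenheit reading; then the Celsius reading is 5/9·x - 17.7778.
(5/9·x - 17.7778) - x = 35  ⇒  (-4/9)·x = 52.7778  ⇒  x = -118.7500°F.
In Celsius: (-118.75 - 32) × 5/9 = -83.7500°C.
In kelvin: -83.7500 + 273.15 = 189.40 K.

189.40 K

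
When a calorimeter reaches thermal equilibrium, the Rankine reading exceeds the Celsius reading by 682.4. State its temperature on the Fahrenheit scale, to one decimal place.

461.1°F

Let x be the Celsius reading; then the Rankine reading is 1.8·x + 491.67.
(1.8·x + 491.67) - x = 682.4  ⇒  (0.8)·x = 190.73  ⇒  x = 238.4125°C.
In Fahrenheit: 238.4125 × 1.8 + 32 = 461.1°F.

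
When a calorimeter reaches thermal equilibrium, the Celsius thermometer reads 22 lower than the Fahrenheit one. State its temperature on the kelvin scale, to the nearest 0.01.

260.65 K

Let x be the Fahrenheit reading; then the Celsius reading is 5/9·x - 17.7778.
(5/9·x - 17.7778) - x = -22  ⇒  (-4/9)·x = -38/9  ⇒  x = 9.5000°F.
In Celsius: (9.5 - 32) × 5/9 = -12.5000°C.
In kelvin: -12.5000 + 273.15 = 260.65 K.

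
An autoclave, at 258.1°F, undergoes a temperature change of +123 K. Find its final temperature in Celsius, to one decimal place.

Initial temperature in Celsius: (258.1 - 32) × 5/9 = 125.6111°C.
The 123 K change is an interval; Kelvin and Celsius degrees are the same size, so ΔC = +123°C.
Final Celsius temperature: 125.6111 + 123.0000 = 248.6111°C.

248.6°C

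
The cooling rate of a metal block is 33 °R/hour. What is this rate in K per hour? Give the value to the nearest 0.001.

Since only a temperature interval is involved, the additive offset between the scales drops out.
A change of 1°R is a change of 5/9 K, so 33 × 5/9 = 18.333.

18.333 K/hour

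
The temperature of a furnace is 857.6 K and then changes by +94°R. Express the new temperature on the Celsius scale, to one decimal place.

636.7°C

Initial temperature in Celsius: 857.6 - 273.15 = 584.4500°C.
The 94°R change is an interval, so only the factor 5/9 applies: +94 × 5/9 = +52.2222°C.
Final Celsius temperature: 584.4500 + 52.2222 = 636.6722°C.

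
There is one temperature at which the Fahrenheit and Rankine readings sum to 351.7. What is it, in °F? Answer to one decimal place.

-54.0°F

Let F be the Fahrenheit reading. The Rankine reading is R = 1·F + 459.67.
Require F + R = 351.7: (2)·F + 459.67 = 351.7.
F = (351.7 - 459.67) / (2) = -54.0.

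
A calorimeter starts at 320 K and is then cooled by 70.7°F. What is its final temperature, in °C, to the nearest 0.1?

Initial temperature in Celsius: 320 - 273.15 = 46.8500°C.
The 70.7°F change is an interval, so only the factor 5/9 applies: -70.7 × 5/9 = -39.2778°C.
Final Celsius temperature: 46.8500 - 39.2778 = 7.5722°C.

7.6°C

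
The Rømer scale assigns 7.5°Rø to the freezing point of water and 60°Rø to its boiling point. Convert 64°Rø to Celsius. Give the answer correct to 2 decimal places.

107.62°C

Linear interpolation between the fixed points: C = (64 - 7.5) × 100 / (60 - 7.5) = 107.6190°C.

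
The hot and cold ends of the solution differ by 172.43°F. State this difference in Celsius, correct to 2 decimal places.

95.79°C

An interval of 1°F corresponds to 5/9°C.
172.43 × 5/9 = 95.79.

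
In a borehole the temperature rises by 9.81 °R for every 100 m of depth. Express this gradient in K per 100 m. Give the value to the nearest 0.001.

5.450 K/100 m

The quantity depends on a temperature interval, so only the ratio of degree sizes applies; the offset between the scales is irrelevant.
A change of 1°R is a change of 5/9 K, so 9.81 × 5/9 = 5.450.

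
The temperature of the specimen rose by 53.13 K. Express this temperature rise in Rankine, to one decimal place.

95.6°R

An interval of 1 K corresponds to 1.8°R.
53.13 × 1.8 = 95.6.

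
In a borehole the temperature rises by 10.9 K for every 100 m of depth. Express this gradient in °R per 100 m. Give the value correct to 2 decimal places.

The quantity depends on a temperature interval, so only the ratio of degree sizes applies; the offset between the scales is irrelevant.
A change of 1 K is a change of 1.8°R, so 10.9 × 1.8 = 19.62.

19.62 °R/100 m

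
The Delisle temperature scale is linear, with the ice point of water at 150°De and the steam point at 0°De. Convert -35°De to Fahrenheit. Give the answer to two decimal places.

Linear interpolation between the fixed points: C = (-35 - 150) × 100 / (0 - 150) = 123.3333°C.
Then 123.3333 × 1.8 + 32 = 254.00°F.

254.00°F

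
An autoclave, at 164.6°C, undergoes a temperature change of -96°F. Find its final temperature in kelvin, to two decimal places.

384.42 K

The 96°F change is an interval, so only the factor 5/9 applies: -96 × 5/9 = -53.3333°C.
Final Celsius temperature: 164.6000 - 53.3333 = 111.2667°C.
In kelvin: 111.2667 + 273.15 = 384.42 K.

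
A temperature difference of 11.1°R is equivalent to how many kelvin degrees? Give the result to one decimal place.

6.2 K

Only the scale ratio 5/9 matters for a change in temperature.
11.1 × 5/9 = 6.2.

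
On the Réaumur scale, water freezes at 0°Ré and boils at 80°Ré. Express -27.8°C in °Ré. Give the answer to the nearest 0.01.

-22.24°Ré

Linearly onto the Réaumur scale: 0 + (-27.8000 / 100) × (80 - 0) = -22.24°Ré.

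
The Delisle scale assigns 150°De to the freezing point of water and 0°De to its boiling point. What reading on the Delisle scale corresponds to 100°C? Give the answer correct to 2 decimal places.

Linearly onto the Delisle scale: 150 + (100.0000 / 100) × (0 - 150) = 0.00°De.

0.00°De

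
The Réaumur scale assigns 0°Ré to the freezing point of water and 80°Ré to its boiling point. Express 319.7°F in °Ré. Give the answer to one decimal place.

First in Celsius: (319.7 - 32) × 5/9 = 159.8333°C.
Linearly onto the Réaumur scale: 0 + (159.8333 / 100) × (80 - 0) = 127.9°Ré.

127.9°Ré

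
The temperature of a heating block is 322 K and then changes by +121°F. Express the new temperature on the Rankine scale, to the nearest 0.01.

Initial temperature in Celsius: 322 - 273.15 = 48.8500°C.
The 121°F change is an interval, so only the factor 5/9 applies: +121 × 5/9 = +67.2222°C.
Final Celsius temperature: 48.8500 + 67.2222 = 116.0722°C.
In Rankine: 116.0722 × 1.8 + 491.67 = 700.60°R.

700.60°R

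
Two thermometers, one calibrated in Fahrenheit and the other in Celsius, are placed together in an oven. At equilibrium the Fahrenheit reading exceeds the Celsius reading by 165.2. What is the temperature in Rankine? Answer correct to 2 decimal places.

Let x be the Fahrenheit reading; then the Celsius reading is 5/9·x - 17.7778.
(5/9·x - 17.7778) - x = -165.2  ⇒  (-4/9)·x = -147.422  ⇒  x = 331.7000°F.
In Celsius: (331.7 - 32) × 5/9 = 166.5000°C.
In Rankine: 166.5000 × 1.8 + 491.67 = 791.37°R.

791.37°R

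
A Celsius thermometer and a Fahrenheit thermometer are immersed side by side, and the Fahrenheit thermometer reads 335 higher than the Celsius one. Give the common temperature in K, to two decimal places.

Let x be the Celsius reading; then the Fahrenheit reading is 1.8·x + 32.
(1.8·x + 32) - x = 335  ⇒  (0.8)·x = 303  ⇒  x = 378.7500°C.
In kelvin: 378.7500 + 273.15 = 651.90 K.

651.90 K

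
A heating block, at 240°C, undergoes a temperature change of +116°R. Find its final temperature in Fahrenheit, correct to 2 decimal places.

580.00°F

The 116°R change is an interval, so only the factor 5/9 applies: +116 × 5/9 = +64.4444°C.
Final Celsius temperature: 240.0000 + 64.4444 = 304.4444°C.
In Fahrenheit: 304.4444 × 1.8 + 32 = 580.00°F.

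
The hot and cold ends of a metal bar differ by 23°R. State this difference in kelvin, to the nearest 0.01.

For a temperature interval the offset drops out; only the factor 5/9 applies.
23 × 5/9 = 12.78.

12.78 K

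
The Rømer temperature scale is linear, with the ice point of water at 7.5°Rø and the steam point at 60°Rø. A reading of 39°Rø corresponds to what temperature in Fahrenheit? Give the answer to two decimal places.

Linear interpolation between the fixed points: C = (39 - 7.5) × 100 / (60 - 7.5) = 60.0000°C.
Then 60.0000 × 1.8 + 32 = 140.00°F.

140.00°F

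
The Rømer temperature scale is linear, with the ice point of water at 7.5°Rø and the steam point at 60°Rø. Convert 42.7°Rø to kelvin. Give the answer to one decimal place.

Linear interpolation between the fixed points: C = (42.7 - 7.5) × 100 / (60 - 7.5) = 67.0476°C.
Then 67.0476 + 273.15 = 340.2 K.

340.2 K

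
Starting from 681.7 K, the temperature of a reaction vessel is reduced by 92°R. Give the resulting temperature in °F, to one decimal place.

Initial temperature in Celsius: 681.7 - 273.15 = 408.5500°C.
The 92°R change is an interval, so only the factor 5/9 applies: -92 × 5/9 = -51.1111°C.
Final Celsius temperature: 408.5500 - 51.1111 = 357.4389°C.
In Fahrenheit: 357.4389 × 1.8 + 32 = 675.4°F.

675.4°F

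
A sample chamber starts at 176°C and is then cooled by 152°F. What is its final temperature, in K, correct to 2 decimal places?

364.71 K

The 152°F change is an interval, so only the factor 5/9 applies: -152 × 5/9 = -84.4444°C.
Final Celsius temperature: 176.0000 - 84.4444 = 91.5556°C.
In kelvin: 91.5556 + 273.15 = 364.71 K.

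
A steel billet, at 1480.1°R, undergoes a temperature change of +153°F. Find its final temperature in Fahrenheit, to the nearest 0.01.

Initial temperature in Celsius: (1480.1 - 491.67) × 5/9 = 549.1278°C.
The 153°F change is an interval, so only the factor 5/9 applies: +153 × 5/9 = +85.0000°C.
Final Celsius temperature: 549.1278 + 85.0000 = 634.1278°C.
In Fahrenheit: 634.1278 × 1.8 + 32 = 1173.43°F.

1173.43°F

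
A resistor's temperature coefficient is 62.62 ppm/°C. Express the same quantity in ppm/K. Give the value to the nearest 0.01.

Since only a temperature interval is involved, the additive offset between the scales drops out.
A change of 1 K is a change of 1°C, so per K the value is 62.62 × 1 = 62.62.

62.62 ppm/K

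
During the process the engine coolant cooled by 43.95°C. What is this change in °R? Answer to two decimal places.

An interval of 1°C corresponds to 1.8°R.
43.95 × 1.8 = 79.11.

79.11°R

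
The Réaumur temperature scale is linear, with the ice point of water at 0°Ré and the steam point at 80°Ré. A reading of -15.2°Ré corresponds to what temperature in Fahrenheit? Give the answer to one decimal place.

Linear interpolation between the fixed points: C = (-15.2 - 0) × 100 / (80 - 0) = -19.0000°C.
Then -19.0000 × 1.8 + 32 = -2.2°F.

-2.2°F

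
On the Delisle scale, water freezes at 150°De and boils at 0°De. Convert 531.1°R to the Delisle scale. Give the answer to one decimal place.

117.1°De

First in Celsius: (531.1 - 491.67) × 5/9 = 21.9056°C.
Linearly onto the Delisle scale: 150 + (21.9056 / 100) × (0 - 150) = 117.1°De.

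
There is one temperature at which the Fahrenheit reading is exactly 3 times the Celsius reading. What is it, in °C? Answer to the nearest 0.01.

Let C be the Celsius reading. The Fahrenheit reading is F = 1.8·C + 32.
Require F = 3·C: 1.8·C + 32 = 3·C.
(-1.2)·C = -32  ⇒  C = 26.67.

26.67°C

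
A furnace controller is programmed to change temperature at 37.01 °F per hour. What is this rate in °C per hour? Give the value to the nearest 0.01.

20.56 °C/hour

The quantity depends on a temperature interval, so only the ratio of degree sizes applies; the offset between the scales is irrelevant.
A change of 1°F is a change of 5/9°C, so 37.01 × 5/9 = 20.56.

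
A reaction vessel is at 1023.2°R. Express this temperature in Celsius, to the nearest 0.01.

In Celsius: (1023.2 - 491.67) × 5/9 = 295.2944°C.

295.29°C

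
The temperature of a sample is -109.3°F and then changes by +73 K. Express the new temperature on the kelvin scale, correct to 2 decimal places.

Initial temperature in Celsius: (-109.3 - 32) × 5/9 = -78.5000°C.
The 73 K change is an interval; Kelvin and Celsius degrees are the same size, so ΔC = +73°C.
Final Celsius temperature: -78.5000 + 73.0000 = -5.5000°C.
In kelvin: -5.5000 + 273.15 = 267.65 K.

267.65 K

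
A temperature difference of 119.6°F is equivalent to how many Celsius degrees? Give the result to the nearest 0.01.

Only the scale ratio 5/9 matters for a change in temperature.
119.6 × 5/9 = 66.44.

66.44°C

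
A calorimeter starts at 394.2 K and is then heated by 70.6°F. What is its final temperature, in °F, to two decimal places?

Initial temperature in Celsius: 394.2 - 273.15 = 121.0500°C.
The 70.6°F change is an interval, so only the factor 5/9 applies: +70.6 × 5/9 = +39.2222°C.
Final Celsius temperature: 121.0500 + 39.2222 = 160.2722°C.
In Fahrenheit: 160.2722 × 1.8 + 32 = 320.49°F.

320.49°F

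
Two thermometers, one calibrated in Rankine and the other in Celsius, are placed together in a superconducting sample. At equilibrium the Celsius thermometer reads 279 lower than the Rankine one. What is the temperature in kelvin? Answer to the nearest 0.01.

Let x be the Rankine reading; then the Celsius reading is 5/9·x - 273.15.
(5/9·x - 273.15) - x = -279  ⇒  (-4/9)·x = -5.85  ⇒  x = 13.1625°R.
In Celsius: (13.1625 - 491.67) × 5/9 = -265.8375°C.
In kelvin: -265.8375 + 273.15 = 7.31 K.

7.31 K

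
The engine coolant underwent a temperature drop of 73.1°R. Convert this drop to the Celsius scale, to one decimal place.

Only the scale ratio 5/9 matters for a change in temperature.
73.1 × 5/9 = 40.6.

40.6°C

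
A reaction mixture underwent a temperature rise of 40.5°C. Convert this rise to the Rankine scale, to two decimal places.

For a temperature interval the offset drops out; only the factor 1.8 applies.
40.5 × 1.8 = 72.90.

72.90°R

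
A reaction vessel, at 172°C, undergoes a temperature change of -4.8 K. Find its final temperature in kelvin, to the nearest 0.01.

440.35 K

The 4.8 K change is an interval; Kelvin and Celsius degrees are the same size, so ΔC = -4.8°C.
Final Celsius temperature: 172.0000 - 4.8000 = 167.2000°C.
In kelvin: 167.2000 + 273.15 = 440.35 K.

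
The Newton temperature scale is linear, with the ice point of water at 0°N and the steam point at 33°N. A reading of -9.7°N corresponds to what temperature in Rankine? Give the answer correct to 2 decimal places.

Linear interpolation between the fixed points: C = (-9.7 - 0) × 100 / (33 - 0) = -29.3939°C.
Then -29.3939 × 1.8 + 491.67 = 438.76°R.

438.76°R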